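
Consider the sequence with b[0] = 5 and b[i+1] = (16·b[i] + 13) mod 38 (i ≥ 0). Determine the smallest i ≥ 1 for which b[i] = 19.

Listing terms: b[0] = 5; b[1] = 17; b[2] = 19; b[3] = 13; b[4] = 31; b[5] = 15; b[6] = 25; b[7] = 33; b[8] = 9; b[9] = 5.
Since b[9] = b[0] = 5, the sequence is periodic with period 9.
The value 19 first appears (with i ≥ 1) at b[2].

2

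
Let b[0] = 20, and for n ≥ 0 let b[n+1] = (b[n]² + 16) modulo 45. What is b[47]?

2

Listing terms: b[0] = 20, b[1] = 11, b[2] = 2, b[3] = 20.
Since b[3] = b[0] = 20, the sequence is periodic with period 3.
(47 - 0) mod 3 = 2, so b[47] = b[2] = 2.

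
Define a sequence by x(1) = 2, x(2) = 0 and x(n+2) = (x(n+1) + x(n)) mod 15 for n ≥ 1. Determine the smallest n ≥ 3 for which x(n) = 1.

Computing terms: x(1) = 2,  x(2) = 0,  x(3) = 2,  x(4) = 2,  x(5) = 4,  x(6) = 6,  x(7) = 10,  x(8) = 1,  x(9) = 11,  x(10) = 12,  x(11) = 8,  x(12) = 5,  x(13) = 13,  x(14) = 3,  x(15) = 1,  x(16) = 4,  x(17) = 5,  x(18) = 9,  x(19) = 14,  x(20) = 8,  x(21) = 7,  x(22) = 0,  x(23) = 7,  x(24) = 7,  x(25) = 14,  x(26) = 6,  x(27) = 5,  x(28) = 11,  x(29) = 1,  x(30) = 12,  x(31) = 13,  x(32) = 10,  x(33) = 8,  x(34) = 3,  x(35) = 11,  x(36) = 14,  x(37) = 10,  x(38) = 9,  x(39) = 4,  x(40) = 13,  x(41) = 2,  x(42) = 0.
Since (x(41), x(42)) = (x(1), x(2)) = (2, 0) (two consecutive terms determine the rest), the sequence is periodic with period 40.
The value 1 first appears (with n ≥ 3) at x(8).

8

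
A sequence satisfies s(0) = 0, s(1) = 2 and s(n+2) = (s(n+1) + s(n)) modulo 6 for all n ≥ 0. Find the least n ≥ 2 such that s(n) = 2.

2

We have s(0) = 0, s(1) = 2, s(2) = 2, s(3) = 4, s(4) = 0, s(5) = 4, s(6) = 4, s(7) = 2, s(8) = 0, s(9) = 2.
The sequence repeats with period 8.
The value 2 first appears (with n ≥ 2) at s(2).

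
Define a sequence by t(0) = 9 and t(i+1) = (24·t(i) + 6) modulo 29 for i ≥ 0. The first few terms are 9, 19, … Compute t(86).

27

t(0) = 9; t(1) = 19; t(2) = 27; t(3) = 16; t(4) = 13; t(5) = 28; t(6) = 11; t(7) = 9.
Since t(7) = t(0) = 9, the sequence is periodic with period 7.
So t(86) = t(0 + ((86-0) mod 7)) = t(2) = 27.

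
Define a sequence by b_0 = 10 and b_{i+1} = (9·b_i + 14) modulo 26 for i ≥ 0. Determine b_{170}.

b_0 = 10,  b_1 = 0,  b_2 = 14,  b_3 = 10.
The sequence repeats with period 3.
(170 - 0) mod 3 = 2, so b_{170} = b_2 = 14.

14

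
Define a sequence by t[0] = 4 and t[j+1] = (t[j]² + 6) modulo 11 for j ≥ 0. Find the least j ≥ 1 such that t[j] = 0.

Computing terms: t[0] = 4,  t[1] = 0,  t[2] = 6,  t[3] = 9,  t[4] = 10,  t[5] = 7,  t[6] = 0.
Since t[6] = t[1] = 0, the sequence is eventually periodic: after a pre-period of length 1 it cycles with period 5.
The value 0 first appears (with j ≥ 1) at t[1].

1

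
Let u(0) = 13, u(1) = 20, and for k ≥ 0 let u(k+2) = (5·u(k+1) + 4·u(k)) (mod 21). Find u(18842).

2

u(0) = 13, u(1) = 20, u(2) = 5, u(3) = 0, u(4) = 20, u(5) = 16, u(6) = 13, u(7) = 3, u(8) = 4, u(9) = 11, u(10) = 8, u(11) = 0, u(12) = 11, u(13) = 13, u(14) = 4, u(15) = 9, u(16) = 19, u(17) = 5, u(18) = 17, u(19) = 0, u(20) = 5, u(21) = 4, u(22) = 19, u(23) = 6, u(24) = 1, u(25) = 8, u(26) = 2, u(27) = 0, u(28) = 8, u(29) = 19, u(30) = 1, u(31) = 18, u(32) = 10, u(33) = 17, u(34) = 20, u(35) = 0, u(36) = 17, u(37) = 1, u(38) = 10, u(39) = 12, u(40) = 16, u(41) = 2, u(42) = 11, u(43) = 0, u(44) = 2, u(45) = 10, u(46) = 16, u(47) = 15, u(48) = 13, u(49) = 20.
Since (u(48), u(49)) = (u(0), u(1)) = (13, 20) (two consecutive terms determine the rest), the sequence is periodic with period 48.
(18842 - 0) mod 48 = 26, so u(18842) = u(26) = 2.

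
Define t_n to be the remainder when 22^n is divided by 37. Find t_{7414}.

25

Listing terms: t_1 = 22,  t_2 = 3,  t_3 = 29,  t_4 = 9,  t_5 = 13,  t_6 = 27,  t_7 = 2,  t_8 = 7,  t_9 = 6,  t_{10} = 21,  t_{11} = 18,  t_{12} = 26,  t_{13} = 17,  t_{14} = 4,  t_{15} = 14,  t_{16} = 12,  t_{17} = 5,  t_{18} = 36,  t_{19} = 15,  t_{20} = 34,  t_{21} = 8,  t_{22} = 28,  t_{23} = 24,  t_{24} = 10,  t_{25} = 35,  t_{26} = 30,  t_{27} = 31,  t_{28} = 16,  t_{29} = 19,  t_{30} = 11,  t_{31} = 20,  t_{32} = 33,  t_{33} = 23,  t_{34} = 25,  t_{35} = 32,  t_{36} = 1,  t_{37} = 22.
Since t_{37} = t_1 = 22, the sequence is periodic with period 36.
(7414 - 1) mod 36 = 33, so t_{7414} = t_{34} = 25.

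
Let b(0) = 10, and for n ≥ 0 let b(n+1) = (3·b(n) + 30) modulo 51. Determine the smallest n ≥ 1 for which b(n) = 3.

b(0) = 10, b(1) = 9, b(2) = 6, b(3) = 48, b(4) = 21, b(5) = 42, b(6) = 3, b(7) = 39, b(8) = 45, b(9) = 12, b(10) = 15, b(11) = 24, b(12) = 0, b(13) = 30, b(14) = 18, b(15) = 33, b(16) = 27, b(17) = 9.
Since b(17) = b(1) = 9, the sequence is eventually periodic: after a pre-period of length 1 it cycles with period 16.
The value 3 first appears (with n ≥ 1) at b(6).

6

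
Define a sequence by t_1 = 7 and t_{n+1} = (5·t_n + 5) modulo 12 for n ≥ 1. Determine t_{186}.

4

t_1 = 7, t_2 = 4, t_3 = 1, t_4 = 10, t_5 = 7.
Since t_5 = t_1 = 7, the sequence is periodic with period 4.
So t_{186} = t_{1 + ((186-1) mod 4)} = t_2 = 4.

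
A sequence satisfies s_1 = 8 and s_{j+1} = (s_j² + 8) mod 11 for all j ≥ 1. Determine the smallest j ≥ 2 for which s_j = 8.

4

Listing terms: s_1 = 8,  s_2 = 6,  s_3 = 0,  s_4 = 8.
The sequence repeats with period 3.
The value 8 next appears (with j ≥ 2) at s_4.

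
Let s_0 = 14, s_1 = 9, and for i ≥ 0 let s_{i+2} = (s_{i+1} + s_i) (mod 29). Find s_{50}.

We have s_0 = 14; s_1 = 9; s_2 = 23; s_3 = 3; s_4 = 26; s_5 = 0; s_6 = 26; s_7 = 26; s_8 = 23; s_9 = 20; s_{10} = 14; s_{11} = 5; s_{12} = 19; s_{13} = 24; s_{14} = 14; s_{15} = 9.
The sequence repeats with period 14.
So s_{50} = s_{0 + ((50-0) mod 14)} = s_8 = 23.

23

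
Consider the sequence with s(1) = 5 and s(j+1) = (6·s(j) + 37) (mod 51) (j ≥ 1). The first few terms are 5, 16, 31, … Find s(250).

10

Listing terms: s(1) = 5,  s(2) = 16,  s(3) = 31,  s(4) = 19,  s(5) = 49,  s(6) = 25,  s(7) = 34,  s(8) = 37,  s(9) = 4,  s(10) = 10,  s(11) = 46,  s(12) = 7,  s(13) = 28,  s(14) = 1,  s(15) = 43,  s(16) = 40,  s(17) = 22,  s(18) = 16.
Since s(18) = s(2) = 16, the sequence is eventually periodic: after a pre-period of length 1 it cycles with period 16.
For j ≥ 2, s(j) depends only on (j - 2) mod 16. (250 - 2) mod 16 = 8, so s(250) = s(10) = 10.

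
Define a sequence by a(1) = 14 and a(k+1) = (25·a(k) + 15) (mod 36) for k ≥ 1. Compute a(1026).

We have a(1) = 14,  a(2) = 5,  a(3) = 32,  a(4) = 23,  a(5) = 14.
Since a(5) = a(1) = 14, the sequence is periodic with period 4.
So a(1026) = a(1 + ((1026-1) mod 4)) = a(2) = 5.

5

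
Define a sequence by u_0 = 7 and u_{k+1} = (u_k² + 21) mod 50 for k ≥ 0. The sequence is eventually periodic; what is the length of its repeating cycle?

6

u_0 = 7; u_1 = 20; u_2 = 21; u_3 = 12; u_4 = 15; u_5 = 46; u_6 = 37; u_7 = 40; u_8 = 21.
Since u_8 = u_2 = 21, the sequence is eventually periodic: after a pre-period of length 2 it cycles with period 6.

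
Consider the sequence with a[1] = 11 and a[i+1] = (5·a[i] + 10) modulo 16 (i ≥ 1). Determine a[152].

13

Computing terms: a[1] = 11, a[2] = 1, a[3] = 15, a[4] = 5, a[5] = 3, a[6] = 9, a[7] = 7, a[8] = 13, a[9] = 11.
Since a[9] = a[1] = 11, the sequence is periodic with period 8.
So a[152] = a[1 + ((152-1) mod 8)] = a[8] = 13.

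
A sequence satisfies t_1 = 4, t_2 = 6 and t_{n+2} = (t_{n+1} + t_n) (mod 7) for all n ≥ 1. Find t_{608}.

We have t_1 = 4, t_2 = 6, t_3 = 3, t_4 = 2, t_5 = 5, t_6 = 0, t_7 = 5, t_8 = 5, t_9 = 3, t_{10} = 1, t_{11} = 4, t_{12} = 5, t_{13} = 2, t_{14} = 0, t_{15} = 2, t_{16} = 2, t_{17} = 4, t_{18} = 6.
Since (t_{17}, t_{18}) = (t_1, t_2) = (4, 6) (two consecutive terms determine the rest), the sequence is periodic with period 16.
So t_{608} = t_{1 + ((608-1) mod 16)} = t_{16} = 2.

2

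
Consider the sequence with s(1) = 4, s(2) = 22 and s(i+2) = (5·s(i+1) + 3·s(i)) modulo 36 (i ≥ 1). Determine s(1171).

8

Computing terms: s(1) = 4; s(2) = 22; s(3) = 14; s(4) = 28; s(5) = 2; s(6) = 22; s(7) = 8; s(8) = 34; s(9) = 14; s(10) = 28.
Since (s(9), s(10)) = (s(3), s(4)) = (14, 28) (two consecutive terms determine the rest), the sequence is eventually periodic: after a pre-period of length 2 it cycles with period 6.
For i ≥ 3, s(i) depends only on (i - 3) mod 6. (1171 - 3) mod 6 = 4, so s(1171) = s(7) = 8.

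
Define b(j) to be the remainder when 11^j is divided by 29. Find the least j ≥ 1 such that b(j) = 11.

b(0) = 1; b(1) = 11; b(2) = 5; b(3) = 26; b(4) = 25; b(5) = 14; b(6) = 9; b(7) = 12; b(8) = 16; b(9) = 2; b(10) = 22; b(11) = 10; b(12) = 23; b(13) = 21; b(14) = 28; b(15) = 18; b(16) = 24; b(17) = 3; b(18) = 4; b(19) = 15; b(20) = 20; b(21) = 17; b(22) = 13; b(23) = 27; b(24) = 7; b(25) = 19; b(26) = 6; b(27) = 8; b(28) = 1.
Since b(28) = b(0) = 1, the sequence is periodic with period 28.
The value 11 first appears (with j ≥ 1) at b(1).

1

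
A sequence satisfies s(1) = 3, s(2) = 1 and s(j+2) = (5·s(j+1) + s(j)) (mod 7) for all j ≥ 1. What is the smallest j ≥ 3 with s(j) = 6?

4

s(1) = 3; s(2) = 1; s(3) = 1; s(4) = 6; s(5) = 3; s(6) = 0; s(7) = 3; s(8) = 1.
Since (s(7), s(8)) = (s(1), s(2)) = (3, 1) (two consecutive terms determine the rest), the sequence is periodic with period 6.
The value 6 first appears (with j ≥ 3) at s(4).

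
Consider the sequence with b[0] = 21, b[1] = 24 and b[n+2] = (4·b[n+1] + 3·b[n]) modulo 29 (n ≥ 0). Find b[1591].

28

Listing terms: b[0] = 21, b[1] = 24, b[2] = 14, b[3] = 12, b[4] = 3, b[5] = 19, b[6] = 27, b[7] = 20, b[8] = 16, b[9] = 8, b[10] = 22, b[11] = 25, b[12] = 21, b[13] = 14, b[14] = 3, b[15] = 25, b[16] = 22, b[17] = 18, b[18] = 22, b[19] = 26, b[20] = 25, b[21] = 4, b[22] = 4, b[23] = 28, b[24] = 8, b[25] = 0, b[26] = 24, b[27] = 9, b[28] = 21, b[29] = 24.
The sequence repeats with period 28.
So b[1591] = b[0 + ((1591-0) mod 28)] = b[23] = 28.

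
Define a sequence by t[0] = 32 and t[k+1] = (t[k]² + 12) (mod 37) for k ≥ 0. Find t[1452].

Computing terms: t[0] = 32, t[1] = 0, t[2] = 12, t[3] = 8, t[4] = 2, t[5] = 16, t[6] = 9, t[7] = 19, t[8] = 3, t[9] = 21, t[10] = 9.
Since t[10] = t[6] = 9, the sequence is eventually periodic: after a pre-period of length 6 it cycles with period 4.
For k ≥ 6, t[k] depends only on (k - 6) mod 4. (1452 - 6) mod 4 = 2, so t[1452] = t[8] = 3.

3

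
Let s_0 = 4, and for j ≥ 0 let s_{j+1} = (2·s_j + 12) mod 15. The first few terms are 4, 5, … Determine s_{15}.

11

Computing terms: s_0 = 4,  s_1 = 5,  s_2 = 7,  s_3 = 11,  s_4 = 4.
Since s_4 = s_0 = 4, the sequence is periodic with period 4.
So s_{15} = s_{0 + ((15-0) mod 4)} = s_3 = 11.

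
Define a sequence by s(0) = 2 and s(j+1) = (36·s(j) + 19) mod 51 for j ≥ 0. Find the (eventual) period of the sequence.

Computing terms: s(0) = 2, s(1) = 40, s(2) = 31, s(3) = 13, s(4) = 28, s(5) = 7, s(6) = 16, s(7) = 34, s(8) = 19, s(9) = 40.
Since s(9) = s(1) = 40, the sequence is eventually periodic: after a pre-period of length 1 it cycles with period 8.

8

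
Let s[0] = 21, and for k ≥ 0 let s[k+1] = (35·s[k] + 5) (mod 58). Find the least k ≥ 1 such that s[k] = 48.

9

Listing terms: s[0] = 21, s[1] = 44, s[2] = 37, s[3] = 24, s[4] = 33, s[5] = 0, s[6] = 5, s[7] = 6, s[8] = 41, s[9] = 48, s[10] = 3, s[11] = 52, s[12] = 27, s[13] = 22, s[14] = 21.
Since s[14] = s[0] = 21, the sequence is periodic with period 14.
The value 48 first appears (with k ≥ 1) at s[9].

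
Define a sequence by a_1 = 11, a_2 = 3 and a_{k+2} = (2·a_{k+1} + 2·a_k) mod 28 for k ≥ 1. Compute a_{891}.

0

Computing terms: a_1 = 11,  a_2 = 3,  a_3 = 0,  a_4 = 6,  a_5 = 12,  a_6 = 8,  a_7 = 12,  a_8 = 12,  a_9 = 20,  a_{10} = 8,  a_{11} = 0,  a_{12} = 16,  a_{13} = 4,  a_{14} = 12,  a_{15} = 4,  a_{16} = 4,  a_{17} = 16,  a_{18} = 12,  a_{19} = 0,  a_{20} = 24,  a_{21} = 20,  a_{22} = 4,  a_{23} = 20,  a_{24} = 20,  a_{25} = 24,  a_{26} = 4,  a_{27} = 0,  a_{28} = 8,  a_{29} = 16,  a_{30} = 20,  a_{31} = 16,  a_{32} = 16,  a_{33} = 8,  a_{34} = 20,  a_{35} = 0,  a_{36} = 12,  a_{37} = 24,  a_{38} = 16,  a_{39} = 24,  a_{40} = 24,  a_{41} = 12,  a_{42} = 16,  a_{43} = 0,  a_{44} = 4,  a_{45} = 8,  a_{46} = 24,  a_{47} = 8,  a_{48} = 8,  a_{49} = 4,  a_{50} = 24,  a_{51} = 0,  a_{52} = 20,  a_{53} = 12,  a_{54} = 8.
Since (a_{53}, a_{54}) = (a_5, a_6) = (12, 8) (two consecutive terms determine the rest), the sequence is eventually periodic: after a pre-period of length 4 it cycles with period 48.
For k ≥ 5, a_k depends only on (k - 5) mod 48. (891 - 5) mod 48 = 22, so a_{891} = a_{27} = 0.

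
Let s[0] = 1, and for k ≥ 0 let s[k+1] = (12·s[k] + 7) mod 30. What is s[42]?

25

s[0] = 1; s[1] = 19; s[2] = 25; s[3] = 7; s[4] = 1.
The sequence repeats with period 4.
So s[42] = s[0 + ((42-0) mod 4)] = s[2] = 25.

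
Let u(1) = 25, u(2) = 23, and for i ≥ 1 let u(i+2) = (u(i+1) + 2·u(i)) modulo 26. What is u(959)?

13

u(1) = 25; u(2) = 23; u(3) = 21; u(4) = 15; u(5) = 5; u(6) = 9; u(7) = 19; u(8) = 11; u(9) = 23; u(10) = 19; u(11) = 13; u(12) = 25; u(13) = 25; u(14) = 23.
The sequence repeats with period 12.
So u(959) = u(1 + ((959-1) mod 12)) = u(11) = 13.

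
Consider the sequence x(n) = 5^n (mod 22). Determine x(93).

15

Listing terms: x(1) = 5; x(2) = 3; x(3) = 15; x(4) = 9; x(5) = 1; x(6) = 5.
The sequence repeats with period 5.
(93 - 1) mod 5 = 2, so x(93) = x(3) = 15.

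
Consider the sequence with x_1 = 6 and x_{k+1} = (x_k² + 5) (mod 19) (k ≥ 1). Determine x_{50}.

16

We have x_1 = 6; x_2 = 3; x_3 = 14; x_4 = 11; x_5 = 12; x_6 = 16; x_7 = 14.
Since x_7 = x_3 = 14, the sequence is eventually periodic: after a pre-period of length 2 it cycles with period 4.
For k ≥ 3, x_k depends only on (k - 3) mod 4. (50 - 3) mod 4 = 3, so x_{50} = x_6 = 16.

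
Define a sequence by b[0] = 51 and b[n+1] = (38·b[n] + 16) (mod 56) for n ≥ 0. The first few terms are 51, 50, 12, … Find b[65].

Computing terms: b[0] = 51; b[1] = 50; b[2] = 12; b[3] = 24; b[4] = 32; b[5] = 0; b[6] = 16; b[7] = 8; b[8] = 40; b[9] = 24.
Since b[9] = b[3] = 24, the sequence is eventually periodic: after a pre-period of length 3 it cycles with period 6.
For n ≥ 3, b[n] depends only on (n - 3) mod 6. (65 - 3) mod 6 = 2, so b[65] = b[5] = 0.

0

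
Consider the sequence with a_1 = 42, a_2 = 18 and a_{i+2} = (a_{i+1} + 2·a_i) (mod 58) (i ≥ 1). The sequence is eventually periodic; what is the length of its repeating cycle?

We have a_1 = 42,  a_2 = 18,  a_3 = 44,  a_4 = 22,  a_5 = 52,  a_6 = 38,  a_7 = 26,  a_8 = 44,  a_9 = 38,  a_{10} = 10,  a_{11} = 28,  a_{12} = 48,  a_{13} = 46,  a_{14} = 26,  a_{15} = 2,  a_{16} = 54,  a_{17} = 0,  a_{18} = 50,  a_{19} = 50,  a_{20} = 34,  a_{21} = 18,  a_{22} = 28,  a_{23} = 6,  a_{24} = 4,  a_{25} = 16,  a_{26} = 24,  a_{27} = 56,  a_{28} = 46,  a_{29} = 42,  a_{30} = 18.
The sequence repeats with period 28.

28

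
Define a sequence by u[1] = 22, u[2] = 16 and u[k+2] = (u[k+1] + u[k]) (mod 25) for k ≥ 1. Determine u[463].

13

Listing terms: u[1] = 22,  u[2] = 16,  u[3] = 13,  u[4] = 4,  u[5] = 17,  u[6] = 21,  u[7] = 13,  u[8] = 9,  u[9] = 22,  u[10] = 6,  u[11] = 3,  u[12] = 9,  u[13] = 12,  u[14] = 21,  u[15] = 8,  u[16] = 4,  u[17] = 12,  u[18] = 16,  u[19] = 3,  u[20] = 19,  u[21] = 22,  u[22] = 16.
The sequence repeats with period 20.
So u[463] = u[1 + ((463-1) mod 20)] = u[3] = 13.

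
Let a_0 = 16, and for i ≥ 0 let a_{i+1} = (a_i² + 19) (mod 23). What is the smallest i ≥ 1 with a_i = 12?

7

We have a_0 = 16; a_1 = 22; a_2 = 20; a_3 = 5; a_4 = 21; a_5 = 0; a_6 = 19; a_7 = 12; a_8 = 2; a_9 = 0.
Since a_9 = a_5 = 0, the sequence is eventually periodic: after a pre-period of length 5 it cycles with period 4.
The value 12 first appears (with i ≥ 1) at a_7.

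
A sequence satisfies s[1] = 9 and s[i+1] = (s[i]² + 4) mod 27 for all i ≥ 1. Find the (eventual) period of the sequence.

9

Computing terms: s[1] = 9,  s[2] = 4,  s[3] = 20,  s[4] = 26,  s[5] = 5,  s[6] = 2,  s[7] = 8,  s[8] = 14,  s[9] = 11,  s[10] = 17,  s[11] = 23,  s[12] = 20.
Since s[12] = s[3] = 20, the sequence is eventually periodic: after a pre-period of length 2 it cycles with period 9.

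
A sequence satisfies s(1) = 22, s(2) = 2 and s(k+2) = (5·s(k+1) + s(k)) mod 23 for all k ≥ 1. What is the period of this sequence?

Computing terms: s(1) = 22,  s(2) = 2,  s(3) = 9,  s(4) = 1,  s(5) = 14,  s(6) = 2,  s(7) = 1,  s(8) = 7,  s(9) = 13,  s(10) = 3,  s(11) = 5,  s(12) = 5,  s(13) = 7,  s(14) = 17,  s(15) = 0,  s(16) = 17,  s(17) = 16,  s(18) = 5,  s(19) = 18,  s(20) = 3,  s(21) = 10,  s(22) = 7,  s(23) = 22,  s(24) = 2.
The sequence repeats with period 22.

22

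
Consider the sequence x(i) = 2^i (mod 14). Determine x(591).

8

x(0) = 1,  x(1) = 2,  x(2) = 4,  x(3) = 8,  x(4) = 2.
Since x(4) = x(1) = 2, the sequence is eventually periodic: after a pre-period of length 1 it cycles with period 3.
For i ≥ 1, x(i) depends only on (i - 1) mod 3. (591 - 1) mod 3 = 2, so x(591) = x(3) = 8.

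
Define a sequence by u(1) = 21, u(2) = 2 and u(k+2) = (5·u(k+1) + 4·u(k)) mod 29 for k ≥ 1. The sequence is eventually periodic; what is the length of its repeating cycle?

21

We have u(1) = 21; u(2) = 2; u(3) = 7; u(4) = 14; u(5) = 11; u(6) = 24; u(7) = 19; u(8) = 17; u(9) = 16; u(10) = 3; u(11) = 21; u(12) = 1; u(13) = 2; u(14) = 14; u(15) = 20; u(16) = 11; u(17) = 19; u(18) = 23; u(19) = 17; u(20) = 3; u(21) = 25; u(22) = 21; u(23) = 2.
Since (u(22), u(23)) = (u(1), u(2)) = (21, 2) (two consecutive terms determine the rest), the sequence is periodic with period 21.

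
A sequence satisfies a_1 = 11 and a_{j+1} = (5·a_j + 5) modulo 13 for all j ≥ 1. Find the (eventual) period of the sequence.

4

We have a_1 = 11; a_2 = 8; a_3 = 6; a_4 = 9; a_5 = 11.
The sequence repeats with period 4.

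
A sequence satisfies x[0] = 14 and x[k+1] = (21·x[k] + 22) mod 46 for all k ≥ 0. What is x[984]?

6

We have x[0] = 14; x[1] = 40; x[2] = 34; x[3] = 0; x[4] = 22; x[5] = 24; x[6] = 20; x[7] = 28; x[8] = 12; x[9] = 44; x[10] = 26; x[11] = 16; x[12] = 36; x[13] = 42; x[14] = 30; x[15] = 8; x[16] = 6; x[17] = 10; x[18] = 2; x[19] = 18; x[20] = 32; x[21] = 4; x[22] = 14.
Since x[22] = x[0] = 14, the sequence is periodic with period 22.
So x[984] = x[0 + ((984-0) mod 22)] = x[16] = 6.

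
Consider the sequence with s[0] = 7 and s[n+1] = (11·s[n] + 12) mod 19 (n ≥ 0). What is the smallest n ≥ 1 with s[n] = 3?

2

s[0] = 7, s[1] = 13, s[2] = 3, s[3] = 7.
Since s[3] = s[0] = 7, the sequence is periodic with period 3.
The value 3 first appears (with n ≥ 1) at s[2].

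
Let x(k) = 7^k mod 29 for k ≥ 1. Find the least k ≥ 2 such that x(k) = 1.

Computing terms: x(1) = 7; x(2) = 20; x(3) = 24; x(4) = 23; x(5) = 16; x(6) = 25; x(7) = 1; x(8) = 7.
The sequence repeats with period 7.
The value 1 first appears (with k ≥ 2) at x(7).

7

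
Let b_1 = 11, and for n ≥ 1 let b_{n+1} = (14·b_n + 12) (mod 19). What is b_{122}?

Computing terms: b_1 = 11, b_2 = 14, b_3 = 18, b_4 = 17, b_5 = 3, b_6 = 16, b_7 = 8, b_8 = 10, b_9 = 0, b_{10} = 12, b_{11} = 9, b_{12} = 5, b_{13} = 6, b_{14} = 1, b_{15} = 7, b_{16} = 15, b_{17} = 13, b_{18} = 4, b_{19} = 11.
The sequence repeats with period 18.
So b_{122} = b_{1 + ((122-1) mod 18)} = b_{14} = 1.

1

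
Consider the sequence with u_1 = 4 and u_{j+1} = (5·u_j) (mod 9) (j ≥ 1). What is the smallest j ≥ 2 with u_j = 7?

Computing terms: u_1 = 4,  u_2 = 2,  u_3 = 1,  u_4 = 5,  u_5 = 7,  u_6 = 8,  u_7 = 4.
Since u_7 = u_1 = 4, the sequence is periodic with period 6.
The value 7 first appears (with j ≥ 2) at u_5.

5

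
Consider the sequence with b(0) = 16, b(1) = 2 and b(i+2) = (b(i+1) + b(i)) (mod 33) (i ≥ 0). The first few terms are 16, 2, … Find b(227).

11

We have b(0) = 16, b(1) = 2, b(2) = 18, b(3) = 20, b(4) = 5, b(5) = 25, b(6) = 30, b(7) = 22, b(8) = 19, b(9) = 8, b(10) = 27, b(11) = 2, b(12) = 29, b(13) = 31, b(14) = 27, b(15) = 25, b(16) = 19, b(17) = 11, b(18) = 30, b(19) = 8, b(20) = 5, b(21) = 13, b(22) = 18, b(23) = 31, b(24) = 16, b(25) = 14, b(26) = 30, b(27) = 11, b(28) = 8, b(29) = 19, b(30) = 27, b(31) = 13, b(32) = 7, b(33) = 20, b(34) = 27, b(35) = 14, b(36) = 8, b(37) = 22, b(38) = 30, b(39) = 19, b(40) = 16, b(41) = 2.
Since (b(40), b(41)) = (b(0), b(1)) = (16, 2) (two consecutive terms determine the rest), the sequence is periodic with period 40.
So b(227) = b(0 + ((227-0) mod 40)) = b(27) = 11.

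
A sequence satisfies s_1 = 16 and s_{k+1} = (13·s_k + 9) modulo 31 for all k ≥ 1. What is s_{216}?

30

We have s_1 = 16; s_2 = 0; s_3 = 9; s_4 = 2; s_5 = 4; s_6 = 30; s_7 = 27; s_8 = 19; s_9 = 8; s_{10} = 20; s_{11} = 21; s_{12} = 3; s_{13} = 17; s_{14} = 13; s_{15} = 23; s_{16} = 29; s_{17} = 14; s_{18} = 5; s_{19} = 12; s_{20} = 10; s_{21} = 15; s_{22} = 18; s_{23} = 26; s_{24} = 6; s_{25} = 25; s_{26} = 24; s_{27} = 11; s_{28} = 28; s_{29} = 1; s_{30} = 22; s_{31} = 16.
Since s_{31} = s_1 = 16, the sequence is periodic with period 30.
So s_{216} = s_{1 + ((216-1) mod 30)} = s_6 = 30.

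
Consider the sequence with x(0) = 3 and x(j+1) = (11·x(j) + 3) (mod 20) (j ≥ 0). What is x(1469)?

0

Computing terms: x(0) = 3; x(1) = 16; x(2) = 19; x(3) = 12; x(4) = 15; x(5) = 8; x(6) = 11; x(7) = 4; x(8) = 7; x(9) = 0; x(10) = 3.
Since x(10) = x(0) = 3, the sequence is periodic with period 10.
(1469 - 0) mod 10 = 9, so x(1469) = x(9) = 0.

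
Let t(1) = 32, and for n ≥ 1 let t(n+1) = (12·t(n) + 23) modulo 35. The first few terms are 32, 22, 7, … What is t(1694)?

22

We have t(1) = 32; t(2) = 22; t(3) = 7; t(4) = 2; t(5) = 12; t(6) = 27; t(7) = 32.
Since t(7) = t(1) = 32, the sequence is periodic with period 6.
So t(1694) = t(1 + ((1694-1) mod 6)) = t(2) = 22.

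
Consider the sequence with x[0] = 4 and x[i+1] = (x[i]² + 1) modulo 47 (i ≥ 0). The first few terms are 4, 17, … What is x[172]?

Listing terms: x[0] = 4; x[1] = 17; x[2] = 8; x[3] = 18; x[4] = 43; x[5] = 17.
Since x[5] = x[1] = 17, the sequence is eventually periodic: after a pre-period of length 1 it cycles with period 4.
For i ≥ 1, x[i] depends only on (i - 1) mod 4. (172 - 1) mod 4 = 3, so x[172] = x[4] = 43.

43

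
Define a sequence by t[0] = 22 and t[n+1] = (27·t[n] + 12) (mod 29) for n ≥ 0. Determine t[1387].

Listing terms: t[0] = 22, t[1] = 26, t[2] = 18, t[3] = 5, t[4] = 2, t[5] = 8, t[6] = 25, t[7] = 20, t[8] = 1, t[9] = 10, t[10] = 21, t[11] = 28, t[12] = 14, t[13] = 13, t[14] = 15, t[15] = 11, t[16] = 19, t[17] = 3, t[18] = 6, t[19] = 0, t[20] = 12, t[21] = 17, t[22] = 7, t[23] = 27, t[24] = 16, t[25] = 9, t[26] = 23, t[27] = 24, t[28] = 22.
Since t[28] = t[0] = 22, the sequence is periodic with period 28.
(1387 - 0) mod 28 = 15, so t[1387] = t[15] = 11.

11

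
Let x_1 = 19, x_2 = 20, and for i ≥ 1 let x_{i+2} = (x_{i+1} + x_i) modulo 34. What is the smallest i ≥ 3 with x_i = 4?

8

Computing terms: x_1 = 19,  x_2 = 20,  x_3 = 5,  x_4 = 25,  x_5 = 30,  x_6 = 21,  x_7 = 17,  x_8 = 4,  x_9 = 21,  x_{10} = 25,  x_{11} = 12,  x_{12} = 3,  x_{13} = 15,  x_{14} = 18,  x_{15} = 33,  x_{16} = 17,  x_{17} = 16,  x_{18} = 33,  x_{19} = 15,  x_{20} = 14,  x_{21} = 29,  x_{22} = 9,  x_{23} = 4,  x_{24} = 13,  x_{25} = 17,  x_{26} = 30,  x_{27} = 13,  x_{28} = 9,  x_{29} = 22,  x_{30} = 31,  x_{31} = 19,  x_{32} = 16,  x_{33} = 1,  x_{34} = 17,  x_{35} = 18,  x_{36} = 1,  x_{37} = 19,  x_{38} = 20.
Since (x_{37}, x_{38}) = (x_1, x_2) = (19, 20) (two consecutive terms determine the rest), the sequence is periodic with period 36.
The value 4 first appears (with i ≥ 3) at x_8.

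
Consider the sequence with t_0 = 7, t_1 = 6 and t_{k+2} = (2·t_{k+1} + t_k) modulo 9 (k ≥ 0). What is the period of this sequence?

24

t_0 = 7,  t_1 = 6,  t_2 = 1,  t_3 = 8,  t_4 = 8,  t_5 = 6,  t_6 = 2,  t_7 = 1,  t_8 = 4,  t_9 = 0,  t_{10} = 4,  t_{11} = 8,  t_{12} = 2,  t_{13} = 3,  t_{14} = 8,  t_{15} = 1,  t_{16} = 1,  t_{17} = 3,  t_{18} = 7,  t_{19} = 8,  t_{20} = 5,  t_{21} = 0,  t_{22} = 5,  t_{23} = 1,  t_{24} = 7,  t_{25} = 6.
The sequence repeats with period 24.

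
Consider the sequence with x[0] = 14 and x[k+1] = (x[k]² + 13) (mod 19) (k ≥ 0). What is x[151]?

We have x[0] = 14, x[1] = 0, x[2] = 13, x[3] = 11, x[4] = 1, x[5] = 14.
Since x[5] = x[0] = 14, the sequence is periodic with period 5.
So x[151] = x[0 + ((151-0) mod 5)] = x[1] = 0.

0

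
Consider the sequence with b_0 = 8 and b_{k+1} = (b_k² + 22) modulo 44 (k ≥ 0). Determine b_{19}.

b_0 = 8,  b_1 = 42,  b_2 = 26,  b_3 = 38,  b_4 = 14,  b_5 = 42.
Since b_5 = b_1 = 42, the sequence is eventually periodic: after a pre-period of length 1 it cycles with period 4.
For k ≥ 1, b_k depends only on (k - 1) mod 4. (19 - 1) mod 4 = 2, so b_{19} = b_3 = 38.

38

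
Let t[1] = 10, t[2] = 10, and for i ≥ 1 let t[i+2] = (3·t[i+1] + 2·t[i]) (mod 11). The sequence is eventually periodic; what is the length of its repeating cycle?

Computing terms: t[1] = 10; t[2] = 10; t[3] = 6; t[4] = 5; t[5] = 5; t[6] = 3; t[7] = 8; t[8] = 8; t[9] = 7; t[10] = 4; t[11] = 4; t[12] = 9; t[13] = 2; t[14] = 2; t[15] = 10; t[16] = 1; t[17] = 1; t[18] = 5; t[19] = 6; t[20] = 6; t[21] = 8; t[22] = 3; t[23] = 3; t[24] = 4; t[25] = 7; t[26] = 7; t[27] = 2; t[28] = 9; t[29] = 9; t[30] = 1; t[31] = 10; t[32] = 10.
Since (t[31], t[32]) = (t[1], t[2]) = (10, 10) (two consecutive terms determine the rest), the sequence is periodic with period 30.

30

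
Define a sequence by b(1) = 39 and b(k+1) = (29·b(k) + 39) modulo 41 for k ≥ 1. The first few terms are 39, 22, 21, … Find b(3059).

13

b(1) = 39; b(2) = 22; b(3) = 21; b(4) = 33; b(5) = 12; b(6) = 18; b(7) = 28; b(8) = 31; b(9) = 36; b(10) = 17; b(11) = 40; b(12) = 10; b(13) = 1; b(14) = 27; b(15) = 2; b(16) = 15; b(17) = 23; b(18) = 9; b(19) = 13; b(20) = 6; b(21) = 8; b(22) = 25; b(23) = 26; b(24) = 14; b(25) = 35; b(26) = 29; b(27) = 19; b(28) = 16; b(29) = 11; b(30) = 30; b(31) = 7; b(32) = 37; b(33) = 5; b(34) = 20; b(35) = 4; b(36) = 32; b(37) = 24; b(38) = 38; b(39) = 34; b(40) = 0; b(41) = 39.
Since b(41) = b(1) = 39, the sequence is periodic with period 40.
So b(3059) = b(1 + ((3059-1) mod 40)) = b(19) = 13.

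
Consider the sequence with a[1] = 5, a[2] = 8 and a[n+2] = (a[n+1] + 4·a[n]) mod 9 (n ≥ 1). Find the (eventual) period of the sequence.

24

We have a[1] = 5,  a[2] = 8,  a[3] = 1,  a[4] = 6,  a[5] = 1,  a[6] = 7,  a[7] = 2,  a[8] = 3,  a[9] = 2,  a[10] = 5,  a[11] = 4,  a[12] = 6,  a[13] = 4,  a[14] = 1,  a[15] = 8,  a[16] = 3,  a[17] = 8,  a[18] = 2,  a[19] = 7,  a[20] = 6,  a[21] = 7,  a[22] = 4,  a[23] = 5,  a[24] = 3,  a[25] = 5,  a[26] = 8.
The sequence repeats with period 24.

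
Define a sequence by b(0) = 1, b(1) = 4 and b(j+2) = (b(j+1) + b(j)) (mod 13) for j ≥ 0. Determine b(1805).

10

b(0) = 1,  b(1) = 4,  b(2) = 5,  b(3) = 9,  b(4) = 1,  b(5) = 10,  b(6) = 11,  b(7) = 8,  b(8) = 6,  b(9) = 1,  b(10) = 7,  b(11) = 8,  b(12) = 2,  b(13) = 10,  b(14) = 12,  b(15) = 9,  b(16) = 8,  b(17) = 4,  b(18) = 12,  b(19) = 3,  b(20) = 2,  b(21) = 5,  b(22) = 7,  b(23) = 12,  b(24) = 6,  b(25) = 5,  b(26) = 11,  b(27) = 3,  b(28) = 1,  b(29) = 4.
The sequence repeats with period 28.
So b(1805) = b(0 + ((1805-0) mod 28)) = b(13) = 10.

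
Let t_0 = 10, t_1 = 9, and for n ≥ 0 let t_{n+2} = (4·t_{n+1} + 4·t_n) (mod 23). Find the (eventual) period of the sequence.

22

Computing terms: t_0 = 10; t_1 = 9; t_2 = 7; t_3 = 18; t_4 = 8; t_5 = 12; t_6 = 11; t_7 = 0; t_8 = 21; t_9 = 15; t_{10} = 6; t_{11} = 15; t_{12} = 15; t_{13} = 5; t_{14} = 11; t_{15} = 18; t_{16} = 1; t_{17} = 7; t_{18} = 9; t_{19} = 18; t_{20} = 16; t_{21} = 21; t_{22} = 10; t_{23} = 9.
Since (t_{22}, t_{23}) = (t_0, t_1) = (10, 9) (two consecutive terms determine the rest), the sequence is periodic with period 22.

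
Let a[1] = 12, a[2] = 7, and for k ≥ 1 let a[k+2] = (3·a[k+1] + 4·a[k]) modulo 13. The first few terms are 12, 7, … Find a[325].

12

Listing terms: a[1] = 12; a[2] = 7; a[3] = 4; a[4] = 1; a[5] = 6; a[6] = 9; a[7] = 12; a[8] = 7.
The sequence repeats with period 6.
So a[325] = a[1 + ((325-1) mod 6)] = a[1] = 12.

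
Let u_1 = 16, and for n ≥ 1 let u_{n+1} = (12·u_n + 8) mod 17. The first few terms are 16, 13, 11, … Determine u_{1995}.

Listing terms: u_1 = 16,  u_2 = 13,  u_3 = 11,  u_4 = 4,  u_5 = 5,  u_6 = 0,  u_7 = 8,  u_8 = 2,  u_9 = 15,  u_{10} = 1,  u_{11} = 3,  u_{12} = 10,  u_{13} = 9,  u_{14} = 14,  u_{15} = 6,  u_{16} = 12,  u_{17} = 16.
The sequence repeats with period 16.
(1995 - 1) mod 16 = 10, so u_{1995} = u_{11} = 3.

3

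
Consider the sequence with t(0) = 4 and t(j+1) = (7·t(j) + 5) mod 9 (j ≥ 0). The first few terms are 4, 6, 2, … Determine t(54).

4

We have t(0) = 4,  t(1) = 6,  t(2) = 2,  t(3) = 1,  t(4) = 3,  t(5) = 8,  t(6) = 7,  t(7) = 0,  t(8) = 5,  t(9) = 4.
Since t(9) = t(0) = 4, the sequence is periodic with period 9.
So t(54) = t(0 + ((54-0) mod 9)) = t(0) = 4.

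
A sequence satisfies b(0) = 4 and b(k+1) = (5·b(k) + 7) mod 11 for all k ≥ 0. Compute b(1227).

10

We have b(0) = 4,  b(1) = 5,  b(2) = 10,  b(3) = 2,  b(4) = 6,  b(5) = 4.
Since b(5) = b(0) = 4, the sequence is periodic with period 5.
(1227 - 0) mod 5 = 2, so b(1227) = b(2) = 10.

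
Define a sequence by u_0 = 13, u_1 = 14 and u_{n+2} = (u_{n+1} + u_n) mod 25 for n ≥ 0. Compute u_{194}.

7

We have u_0 = 13,  u_1 = 14,  u_2 = 2,  u_3 = 16,  u_4 = 18,  u_5 = 9,  u_6 = 2,  u_7 = 11,  u_8 = 13,  u_9 = 24,  u_{10} = 12,  u_{11} = 11,  u_{12} = 23,  u_{13} = 9,  u_{14} = 7,  u_{15} = 16,  u_{16} = 23,  u_{17} = 14,  u_{18} = 12,  u_{19} = 1,  u_{20} = 13,  u_{21} = 14.
Since (u_{20}, u_{21}) = (u_0, u_1) = (13, 14) (two consecutive terms determine the rest), the sequence is periodic with period 20.
So u_{194} = u_{0 + ((194-0) mod 20)} = u_{14} = 7.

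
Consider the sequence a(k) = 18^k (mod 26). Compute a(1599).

8

We have a(0) = 1,  a(1) = 18,  a(2) = 12,  a(3) = 8,  a(4) = 14,  a(5) = 18.
Since a(5) = a(1) = 18, the sequence is eventually periodic: after a pre-period of length 1 it cycles with period 4.
For k ≥ 1, a(k) depends only on (k - 1) mod 4. (1599 - 1) mod 4 = 2, so a(1599) = a(3) = 8.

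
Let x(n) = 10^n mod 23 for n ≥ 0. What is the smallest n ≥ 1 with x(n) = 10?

We have x(0) = 1,  x(1) = 10,  x(2) = 8,  x(3) = 11,  x(4) = 18,  x(5) = 19,  x(6) = 6,  x(7) = 14,  x(8) = 2,  x(9) = 20,  x(10) = 16,  x(11) = 22,  x(12) = 13,  x(13) = 15,  x(14) = 12,  x(15) = 5,  x(16) = 4,  x(17) = 17,  x(18) = 9,  x(19) = 21,  x(20) = 3,  x(21) = 7,  x(22) = 1.
The sequence repeats with period 22.
The value 10 first appears (with n ≥ 1) at x(1).

1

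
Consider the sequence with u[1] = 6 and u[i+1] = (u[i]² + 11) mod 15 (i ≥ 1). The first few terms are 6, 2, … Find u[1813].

Listing terms: u[1] = 6,  u[2] = 2,  u[3] = 0,  u[4] = 11,  u[5] = 12,  u[6] = 5,  u[7] = 6.
Since u[7] = u[1] = 6, the sequence is periodic with period 6.
So u[1813] = u[1 + ((1813-1) mod 6)] = u[1] = 6.

6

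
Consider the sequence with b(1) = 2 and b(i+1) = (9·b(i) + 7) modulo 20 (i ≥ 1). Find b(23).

12

We have b(1) = 2; b(2) = 5; b(3) = 12; b(4) = 15; b(5) = 2.
Since b(5) = b(1) = 2, the sequence is periodic with period 4.
(23 - 1) mod 4 = 2, so b(23) = b(3) = 12.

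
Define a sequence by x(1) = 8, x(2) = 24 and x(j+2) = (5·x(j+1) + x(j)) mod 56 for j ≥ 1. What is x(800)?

24

x(1) = 8; x(2) = 24; x(3) = 16; x(4) = 48; x(5) = 32; x(6) = 40; x(7) = 8; x(8) = 24.
Since (x(7), x(8)) = (x(1), x(2)) = (8, 24) (two consecutive terms determine the rest), the sequence is periodic with period 6.
(800 - 1) mod 6 = 1, so x(800) = x(2) = 24.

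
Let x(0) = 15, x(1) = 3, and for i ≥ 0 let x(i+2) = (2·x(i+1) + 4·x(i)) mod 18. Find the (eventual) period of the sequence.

8

We have x(0) = 15,  x(1) = 3,  x(2) = 12,  x(3) = 0,  x(4) = 12,  x(5) = 6,  x(6) = 6,  x(7) = 0,  x(8) = 6,  x(9) = 12,  x(10) = 12,  x(11) = 0.
Since (x(10), x(11)) = (x(2), x(3)) = (12, 0) (two consecutive terms determine the rest), the sequence is eventually periodic: after a pre-period of length 2 it cycles with period 8.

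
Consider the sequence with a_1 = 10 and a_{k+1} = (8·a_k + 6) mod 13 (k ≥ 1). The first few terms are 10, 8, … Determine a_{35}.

5

a_1 = 10,  a_2 = 8,  a_3 = 5,  a_4 = 7,  a_5 = 10.
Since a_5 = a_1 = 10, the sequence is periodic with period 4.
(35 - 1) mod 4 = 2, so a_{35} = a_3 = 5.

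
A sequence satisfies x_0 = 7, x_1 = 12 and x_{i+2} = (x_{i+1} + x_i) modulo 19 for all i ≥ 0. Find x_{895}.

Listing terms: x_0 = 7,  x_1 = 12,  x_2 = 0,  x_3 = 12,  x_4 = 12,  x_5 = 5,  x_6 = 17,  x_7 = 3,  x_8 = 1,  x_9 = 4,  x_{10} = 5,  x_{11} = 9,  x_{12} = 14,  x_{13} = 4,  x_{14} = 18,  x_{15} = 3,  x_{16} = 2,  x_{17} = 5,  x_{18} = 7,  x_{19} = 12.
Since (x_{18}, x_{19}) = (x_0, x_1) = (7, 12) (two consecutive terms determine the rest), the sequence is periodic with period 18.
(895 - 0) mod 18 = 13, so x_{895} = x_{13} = 4.

4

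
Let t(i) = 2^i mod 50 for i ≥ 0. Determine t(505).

32

t(0) = 1,  t(1) = 2,  t(2) = 4,  t(3) = 8,  t(4) = 16,  t(5) = 32,  t(6) = 14,  t(7) = 28,  t(8) = 6,  t(9) = 12,  t(10) = 24,  t(11) = 48,  t(12) = 46,  t(13) = 42,  t(14) = 34,  t(15) = 18,  t(16) = 36,  t(17) = 22,  t(18) = 44,  t(19) = 38,  t(20) = 26,  t(21) = 2.
Since t(21) = t(1) = 2, the sequence is eventually periodic: after a pre-period of length 1 it cycles with period 20.
For i ≥ 1, t(i) depends only on (i - 1) mod 20. (505 - 1) mod 20 = 4, so t(505) = t(5) = 32.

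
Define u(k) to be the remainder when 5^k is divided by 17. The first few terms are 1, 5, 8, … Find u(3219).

u(0) = 1; u(1) = 5; u(2) = 8; u(3) = 6; u(4) = 13; u(5) = 14; u(6) = 2; u(7) = 10; u(8) = 16; u(9) = 12; u(10) = 9; u(11) = 11; u(12) = 4; u(13) = 3; u(14) = 15; u(15) = 7; u(16) = 1.
The sequence repeats with period 16.
(3219 - 0) mod 16 = 3, so u(3219) = u(3) = 6.

6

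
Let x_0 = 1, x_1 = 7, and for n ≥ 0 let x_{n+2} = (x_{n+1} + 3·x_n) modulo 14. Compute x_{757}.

x_0 = 1, x_1 = 7, x_2 = 10, x_3 = 3, x_4 = 5, x_5 = 0, x_6 = 1, x_7 = 1, x_8 = 4, x_9 = 7, x_{10} = 5, x_{11} = 12, x_{12} = 13, x_{13} = 7, x_{14} = 4, x_{15} = 11, x_{16} = 9, x_{17} = 0, x_{18} = 13, x_{19} = 13, x_{20} = 10, x_{21} = 7, x_{22} = 9, x_{23} = 2, x_{24} = 1, x_{25} = 7.
Since (x_{24}, x_{25}) = (x_0, x_1) = (1, 7) (two consecutive terms determine the rest), the sequence is periodic with period 24.
(757 - 0) mod 24 = 13, so x_{757} = x_{13} = 7.

7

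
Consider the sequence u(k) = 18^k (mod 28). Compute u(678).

8

Computing terms: u(1) = 18,  u(2) = 16,  u(3) = 8,  u(4) = 4,  u(5) = 16.
Since u(5) = u(2) = 16, the sequence is eventually periodic: after a pre-period of length 1 it cycles with period 3.
For k ≥ 2, u(k) depends only on (k - 2) mod 3. (678 - 2) mod 3 = 1, so u(678) = u(3) = 8.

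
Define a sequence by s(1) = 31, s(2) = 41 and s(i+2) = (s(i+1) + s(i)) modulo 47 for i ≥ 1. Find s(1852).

4

Listing terms: s(1) = 31, s(2) = 41, s(3) = 25, s(4) = 19, s(5) = 44, s(6) = 16, s(7) = 13, s(8) = 29, s(9) = 42, s(10) = 24, s(11) = 19, s(12) = 43, s(13) = 15, s(14) = 11, s(15) = 26, s(16) = 37, s(17) = 16, s(18) = 6, s(19) = 22, s(20) = 28, s(21) = 3, s(22) = 31, s(23) = 34, s(24) = 18, s(25) = 5, s(26) = 23, s(27) = 28, s(28) = 4, s(29) = 32, s(30) = 36, s(31) = 21, s(32) = 10, s(33) = 31, s(34) = 41.
Since (s(33), s(34)) = (s(1), s(2)) = (31, 41) (two consecutive terms determine the rest), the sequence is periodic with period 32.
So s(1852) = s(1 + ((1852-1) mod 32)) = s(28) = 4.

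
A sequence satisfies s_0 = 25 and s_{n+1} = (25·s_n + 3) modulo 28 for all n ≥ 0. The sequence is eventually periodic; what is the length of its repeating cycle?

Listing terms: s_0 = 25, s_1 = 12, s_2 = 23, s_3 = 18, s_4 = 5, s_5 = 16, s_6 = 11, s_7 = 26, s_8 = 9, s_9 = 4, s_{10} = 19, s_{11} = 2, s_{12} = 25.
Since s_{12} = s_0 = 25, the sequence is periodic with period 12.

12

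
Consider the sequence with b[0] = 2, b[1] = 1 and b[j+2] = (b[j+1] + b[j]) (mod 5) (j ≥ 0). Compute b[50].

We have b[0] = 2,  b[1] = 1,  b[2] = 3,  b[3] = 4,  b[4] = 2,  b[5] = 1.
The sequence repeats with period 4.
So b[50] = b[0 + ((50-0) mod 4)] = b[2] = 3.

3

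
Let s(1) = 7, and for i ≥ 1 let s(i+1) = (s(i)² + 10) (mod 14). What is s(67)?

s(1) = 7; s(2) = 3; s(3) = 5; s(4) = 7.
The sequence repeats with period 3.
(67 - 1) mod 3 = 0, so s(67) = s(1) = 7.

7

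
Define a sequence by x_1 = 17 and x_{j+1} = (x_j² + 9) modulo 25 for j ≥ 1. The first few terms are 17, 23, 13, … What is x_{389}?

3

x_1 = 17; x_2 = 23; x_3 = 13; x_4 = 3; x_5 = 18; x_6 = 8; x_7 = 23.
Since x_7 = x_2 = 23, the sequence is eventually periodic: after a pre-period of length 1 it cycles with period 5.
For j ≥ 2, x_j depends only on (j - 2) mod 5. (389 - 2) mod 5 = 2, so x_{389} = x_4 = 3.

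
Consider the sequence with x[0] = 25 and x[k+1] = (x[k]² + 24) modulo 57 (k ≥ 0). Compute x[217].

Listing terms: x[0] = 25,  x[1] = 22,  x[2] = 52,  x[3] = 49,  x[4] = 31,  x[5] = 16,  x[6] = 52.
Since x[6] = x[2] = 52, the sequence is eventually periodic: after a pre-period of length 2 it cycles with period 4.
For k ≥ 2, x[k] depends only on (k - 2) mod 4. (217 - 2) mod 4 = 3, so x[217] = x[5] = 16.

16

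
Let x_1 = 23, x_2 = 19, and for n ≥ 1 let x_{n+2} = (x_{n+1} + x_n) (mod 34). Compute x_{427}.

We have x_1 = 23,  x_2 = 19,  x_3 = 8,  x_4 = 27,  x_5 = 1,  x_6 = 28,  x_7 = 29,  x_8 = 23,  x_9 = 18,  x_{10} = 7,  x_{11} = 25,  x_{12} = 32,  x_{13} = 23,  x_{14} = 21,  x_{15} = 10,  x_{16} = 31,  x_{17} = 7,  x_{18} = 4,  x_{19} = 11,  x_{20} = 15,  x_{21} = 26,  x_{22} = 7,  x_{23} = 33,  x_{24} = 6,  x_{25} = 5,  x_{26} = 11,  x_{27} = 16,  x_{28} = 27,  x_{29} = 9,  x_{30} = 2,  x_{31} = 11,  x_{32} = 13,  x_{33} = 24,  x_{34} = 3,  x_{35} = 27,  x_{36} = 30,  x_{37} = 23,  x_{38} = 19.
Since (x_{37}, x_{38}) = (x_1, x_2) = (23, 19) (two consecutive terms determine the rest), the sequence is periodic with period 36.
(427 - 1) mod 36 = 30, so x_{427} = x_{31} = 11.

11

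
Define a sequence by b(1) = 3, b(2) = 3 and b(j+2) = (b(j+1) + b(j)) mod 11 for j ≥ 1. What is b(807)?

b(1) = 3; b(2) = 3; b(3) = 6; b(4) = 9; b(5) = 4; b(6) = 2; b(7) = 6; b(8) = 8; b(9) = 3; b(10) = 0; b(11) = 3; b(12) = 3.
The sequence repeats with period 10.
So b(807) = b(1 + ((807-1) mod 10)) = b(7) = 6.

6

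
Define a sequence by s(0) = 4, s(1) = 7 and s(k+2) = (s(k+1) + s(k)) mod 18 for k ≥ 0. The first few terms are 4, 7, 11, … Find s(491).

15

We have s(0) = 4, s(1) = 7, s(2) = 11, s(3) = 0, s(4) = 11, s(5) = 11, s(6) = 4, s(7) = 15, s(8) = 1, s(9) = 16, s(10) = 17, s(11) = 15, s(12) = 14, s(13) = 11, s(14) = 7, s(15) = 0, s(16) = 7, s(17) = 7, s(18) = 14, s(19) = 3, s(20) = 17, s(21) = 2, s(22) = 1, s(23) = 3, s(24) = 4, s(25) = 7.
Since (s(24), s(25)) = (s(0), s(1)) = (4, 7) (two consecutive terms determine the rest), the sequence is periodic with period 24.
So s(491) = s(0 + ((491-0) mod 24)) = s(11) = 15.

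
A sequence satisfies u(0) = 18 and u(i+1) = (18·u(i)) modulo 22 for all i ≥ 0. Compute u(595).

u(0) = 18,  u(1) = 16,  u(2) = 2,  u(3) = 14,  u(4) = 10,  u(5) = 4,  u(6) = 6,  u(7) = 20,  u(8) = 8,  u(9) = 12,  u(10) = 18.
Since u(10) = u(0) = 18, the sequence is periodic with period 10.
(595 - 0) mod 10 = 5, so u(595) = u(5) = 4.

4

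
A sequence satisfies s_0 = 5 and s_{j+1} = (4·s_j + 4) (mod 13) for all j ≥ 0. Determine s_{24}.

We have s_0 = 5; s_1 = 11; s_2 = 9; s_3 = 1; s_4 = 8; s_5 = 10; s_6 = 5.
Since s_6 = s_0 = 5, the sequence is periodic with period 6.
(24 - 0) mod 6 = 0, so s_{24} = s_0 = 5.

5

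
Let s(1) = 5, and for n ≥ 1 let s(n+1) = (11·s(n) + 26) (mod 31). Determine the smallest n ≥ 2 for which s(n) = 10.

Computing terms: s(1) = 5; s(2) = 19; s(3) = 18; s(4) = 7; s(5) = 10; s(6) = 12; s(7) = 3; s(8) = 28; s(9) = 24; s(10) = 11; s(11) = 23; s(12) = 0; s(13) = 26; s(14) = 2; s(15) = 17; s(16) = 27; s(17) = 13; s(18) = 14; s(19) = 25; s(20) = 22; s(21) = 20; s(22) = 29; s(23) = 4; s(24) = 8; s(25) = 21; s(26) = 9; s(27) = 1; s(28) = 6; s(29) = 30; s(30) = 15; s(31) = 5.
The sequence repeats with period 30.
The value 10 first appears (with n ≥ 2) at s(5).

5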